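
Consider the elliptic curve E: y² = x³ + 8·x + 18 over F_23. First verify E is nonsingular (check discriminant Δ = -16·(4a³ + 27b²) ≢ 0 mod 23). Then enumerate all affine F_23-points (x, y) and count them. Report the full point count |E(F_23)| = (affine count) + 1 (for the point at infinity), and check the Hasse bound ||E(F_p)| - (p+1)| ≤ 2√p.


Affine points = {(0, 8), (0, 15), (1, 2), (1, 21), (3, 0), (6, 11), (6, 12), (7, 7), (7, 16), (12, 5), (12, 18), (20, 6), (20, 17), (22, 3), (22, 20)}; affine count = 15; |E(F_23)| = 16.

Discriminant check: Δ ∝ 4a³ + 27b² = 4·8³ + 27·18² = 4·512 + 27·324 ≡ 9 (mod 23). Nonzero ⇒ E is nonsingular.
For each x ∈ F_23, compute rhs = x³ + 8·x + 18 mod 23, then count y ∈ F_23 with y² ≡ rhs.
  x = 0: rhs = 18, matching y values: 8, 15 (2 points).
  x = 1: rhs = 4, matching y values: 2, 21 (2 points).
  x = 2: rhs = 19, matching y values: none (0 points).
  x = 3: rhs = 0, matching y values: 0 (1 points).
  x = 4: rhs = 22, matching y values: none (0 points).
  x = 5: rhs = 22, matching y values: none (0 points).
  x = 6: rhs = 6, matching y values: 11, 12 (2 points).
  x = 7: rhs = 3, matching y values: 7, 16 (2 points).
  x = 8: rhs = 19, matching y values: none (0 points).
  x = 9: rhs = 14, matching y values: none (0 points).
  x = 10: rhs = 17, matching y values: none (0 points).
  x = 11: rhs = 11, matching y values: none (0 points).
  x = 12: rhs = 2, matching y values: 5, 18 (2 points).
  x = 13: rhs = 19, matching y values: none (0 points).
  x = 14: rhs = 22, matching y values: none (0 points).
  x = 15: rhs = 17, matching y values: none (0 points).
  x = 16: rhs = 10, matching y values: none (0 points).
  x = 17: rhs = 7, matching y values: none (0 points).
  x = 18: rhs = 14, matching y values: none (0 points).
  x = 19: rhs = 14, matching y values: none (0 points).
  x = 20: rhs = 13, matching y values: 6, 17 (2 points).
  x = 21: rhs = 17, matching y values: none (0 points).
  x = 22: rhs = 9, matching y values: 3, 20 (2 points).
Total affine count: 15.
Full point count |E(F_23)| = 15 + 1 = 16.
Hasse bound: |16 − (23+1)| = |-8| = 8 ≤ 2√23 ≈ 9.5917 ✓.


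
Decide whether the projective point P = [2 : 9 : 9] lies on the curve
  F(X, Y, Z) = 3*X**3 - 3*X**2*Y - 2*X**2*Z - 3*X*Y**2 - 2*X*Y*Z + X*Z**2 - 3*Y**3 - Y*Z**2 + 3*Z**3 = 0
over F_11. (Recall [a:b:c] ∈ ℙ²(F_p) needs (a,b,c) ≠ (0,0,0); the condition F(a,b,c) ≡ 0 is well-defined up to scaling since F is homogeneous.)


F(2,9,9) ≡ 7 (mod 11); P is NOT on the curve.

Evaluate F(2, 9, 9) term-by-term (mod 11).
  3*X**3 ↦ 3·8·1·1 = 24
  -3*X**2*Y ↦ -3·4·9·1 = -108
  -2*X**2*Z ↦ -2·4·1·9 = -72
  -3*X*Y**2 ↦ -3·2·81·1 = -486
  -2*X*Y*Z ↦ -2·2·9·9 = -324
  X*Z**2 ↦ 1·2·1·81 = 162
  -3*Y**3 ↦ -3·1·729·1 = -2187
  -Y*Z**2 ↦ -1·1·9·81 = -729
  3*Z**3 ↦ 3·1·1·729 = 2187
Sum: F(2, 9, 9) = (24) + (-108) + (-72) + (-486) + (-324) + (162) + (-2187) + (-729) + (2187) = -1533.
Reducing mod 11: -1533 ≡ 7 (mod 11).
Since F(a, b, c) ≡ 7 ≠ 0 (mod 11), P does NOT lie on the curve.


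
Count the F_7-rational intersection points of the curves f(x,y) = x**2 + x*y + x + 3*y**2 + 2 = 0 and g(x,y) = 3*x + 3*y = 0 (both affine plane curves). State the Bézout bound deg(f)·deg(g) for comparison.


Common zeros: ∅; count = 0; Bézout bound = 2.

deg(f) = 2, deg(g) = 1, so Bézout bound = 2.
Scan x ∈ F_7. For each x, list the y ∈ F_7 with f(x, y) ≡ 0 and those with g(x, y) ≡ 0 (mod 7); the common zeros in that column are the intersection.
  x = 0: f ≡ 0 at y ∈ {2, 5}; g ≡ 0 at y ∈ {0}; common: ∅.
  x = 1: f ≡ 0 at y ∈ {4, 5}; g ≡ 0 at y ∈ {6}; common: ∅.
  x = 2: f ≡ 0 at y ∈ ∅; g ≡ 0 at y ∈ {5}; common: ∅.
  x = 3: f ≡ 0 at y ∈ {0, 6}; g ≡ 0 at y ∈ {4}; common: ∅.
  x = 4: f ≡ 0 at y ∈ {2, 6}; g ≡ 0 at y ∈ {3}; common: ∅.
  x = 5: f ≡ 0 at y ∈ ∅; g ≡ 0 at y ∈ {2}; common: ∅.
  x = 6: f ≡ 0 at y ∈ ∅; g ≡ 0 at y ∈ {1}; common: ∅.
Collecting: common zeros = ∅, so the count is 0.
Comparison with the Bézout bound: 0 ≤ 2 = deg(f)·deg(g), as expected for curves with no common component (the affine F_7-count falls short of the bound because intersections may lie at infinity, over extension fields, or carry multiplicity).


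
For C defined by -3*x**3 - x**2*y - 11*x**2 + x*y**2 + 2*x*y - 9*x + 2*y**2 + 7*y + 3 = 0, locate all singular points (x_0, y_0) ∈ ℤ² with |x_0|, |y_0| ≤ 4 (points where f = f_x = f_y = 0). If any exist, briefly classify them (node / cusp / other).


Singular points: {(-1, -2)}; classification: cusp.

Compute partial derivatives:
  f_x = -9*x**2 - 2*x*y - 22*x + y**2 + 2*y - 9.
  f_y = -x**2 + 2*x*y + 2*x + 4*y + 7.
Scan x_0 ∈ {−4, ..., 4}. For each x_0, f_y(x_0, y) is a polynomial in y; find its integer roots y ∈ {−4, ..., 4}, then test f_x and f at those candidates.
  x = -4: f_y(-4, y) = -4*y - 17; no integer root y with |y| ≤ 4.
  x = -3: f_y(-3, y) = -2*y - 8; vanishes at y ∈ {-4}. (-3, -4): f_x = -40 ≠ 0.
  x = -2: f_y(-2, y) = -1; no integer root y with |y| ≤ 4.
  x = -1: f_y(-1, y) = 2*y + 4; vanishes at y ∈ {-2}. (-1, -2): f_x = 0, f = 0 — SINGULAR.
  x = 0: f_y(0, y) = 4*y + 7; no integer root y with |y| ≤ 4.
  x = 1: f_y(1, y) = 6*y + 8; no integer root y with |y| ≤ 4.
  x = 2: f_y(2, y) = 8*y + 7; no integer root y with |y| ≤ 4.
  x = 3: f_y(3, y) = 10*y + 4; no integer root y with |y| ≤ 4.
  x = 4: f_y(4, y) = 12*y - 1; no integer root y with |y| ≤ 4.
Only singular point on the grid: (-1, -2).
Classify: substitute x = -1 + u, y = -2 + v and expand: f = -3*u**3 - u**2*v + u*v**2 + v**2.
No constant or linear terms (consistent with a singular point). Quadratic part: v**2. Cubic part: -3*u**3 - u**2*v + u*v**2.
The quadratic part v**2 is a perfect square, so there is a single (double) tangent line v = 0, i.e. y = -2. Restricting the cubic part to that line (v = 0) leaves -3*u**3 ≠ 0, so f is not divisible by v and the branch is v² ≈ 3*u**3 to lowest order — this is a cusp.
Classification: cusp.


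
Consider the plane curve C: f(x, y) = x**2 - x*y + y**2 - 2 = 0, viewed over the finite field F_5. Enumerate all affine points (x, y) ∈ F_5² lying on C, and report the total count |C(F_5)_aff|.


Affine F_5-points: {(1, 3), (2, 3), (2, 4), (3, 1), (3, 2), (4, 2)}; count = 6.

For each of the 25 pairs (x, y) ∈ F_5², evaluate f(x, y) mod 5. Record the zeros.
  x = 0: [0↦3, 1↦4, 2↦2, 3↦2, 4↦4]  zeros at y ∈ ∅
  x = 1: [0↦4, 1↦4, 2↦1, 3↦0, 4↦1]  zeros at y ∈ {3}
  x = 2: [0↦2, 1↦1, 2↦2, 3↦0, 4↦0]  zeros at y ∈ {3, 4}
  x = 3: [0↦2, 1↦0, 2↦0, 3↦2, 4↦1]  zeros at y ∈ {1, 2}
  x = 4: [0↦4, 1↦1, 2↦0, 3↦1, 4↦4]  zeros at y ∈ {2}
Collecting zeros: affine points = {(1, 3), (2, 3), (2, 4), (3, 1), (3, 2), (4, 2)}.
Total count |C(F_5)_aff| = 6.


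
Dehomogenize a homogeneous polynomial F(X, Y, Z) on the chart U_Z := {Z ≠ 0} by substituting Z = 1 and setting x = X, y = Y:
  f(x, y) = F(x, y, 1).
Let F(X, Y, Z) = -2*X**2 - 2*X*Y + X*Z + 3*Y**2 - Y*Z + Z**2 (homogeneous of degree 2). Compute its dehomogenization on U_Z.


f(x, y) = -2*x**2 - 2*x*y + x + 3*y**2 - y + 1

On U_Z we set Z = 1. Each monomial c·X^i·Y^j·Z^k in F becomes c·x^i·y^j·1^k = c·x^i·y^j.
Substituting Z = 1: F(X, Y, 1) = -2*x**2 - 2*x*y + x + 3*y**2 - y + 1.
Note: deg(f) ≤ deg(F) = 2; strict inequality happens when F is divisible by Z (lost terms).


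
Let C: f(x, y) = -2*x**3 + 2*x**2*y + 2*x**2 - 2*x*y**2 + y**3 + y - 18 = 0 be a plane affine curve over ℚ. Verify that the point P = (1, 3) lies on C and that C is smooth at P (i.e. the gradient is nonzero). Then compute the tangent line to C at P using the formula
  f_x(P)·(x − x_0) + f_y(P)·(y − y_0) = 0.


Tangent line at P: -8*x + 18*y - 46 = 0.

Step 1: f(1, 3) = 0, so P lies on C.
Step 2: partial derivatives
  f_x(x, y) = -6*x**2 + 4*x*y + 4*x - 2*y**2, f_y(x, y) = 2*x**2 - 4*x*y + 3*y**2 + 1.
  f_x(P) = -8, f_y(P) = 18 (gradient nonzero, so P is smooth).
Step 3: tangent line at P: -8·(x − 1) + 18·(y − 3) = 0.
Expanding: -8*x + 18*y - 46 = 0.


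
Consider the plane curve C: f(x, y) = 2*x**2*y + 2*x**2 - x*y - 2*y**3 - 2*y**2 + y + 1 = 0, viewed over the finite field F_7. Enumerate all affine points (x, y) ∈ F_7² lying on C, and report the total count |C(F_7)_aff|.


Affine F_7-points: {(0, 2), (0, 5), (0, 6), (1, 3), (1, 5), (2, 3), (3, 4), (5, 2)}; count = 8.

For each of the 49 pairs (x, y) ∈ F_7², evaluate f(x, y) mod 7. Record the zeros.
  x = 0: [0↦1, 1↦5, 2↦0, 3↦2, 4↦6, 5↦0, 6↦0]  zeros at y ∈ {2, 5, 6}
  x = 1: [0↦3, 1↦1, 2↦4, 3↦0, 4↦5, 5↦0, 6↦1]  zeros at y ∈ {3, 5}
  x = 2: [0↦2, 1↦5, 2↦6, 3↦0, 4↦3, 5↦3, 6↦2]  zeros at y ∈ {3}
  x = 3: [0↦5, 1↦3, 2↦6, 3↦2, 4↦0, 5↦2, 6↦3]  zeros at y ∈ {4}
  x = 4: [0↦5, 1↦2, 2↦4, 3↦6, 4↦3, 5↦4, 6↦4]  zeros at y ∈ ∅
  x = 5: [0↦2, 1↦2, 2↦0, 3↦5, 4↦5, 5↦2, 6↦5]  zeros at y ∈ {2}
  x = 6: [0↦3, 1↦3, 2↦1, 3↦6, 4↦6, 5↦3, 6↦6]  zeros at y ∈ ∅
Collecting zeros: affine points = {(0, 2), (0, 5), (0, 6), (1, 3), (1, 5), (2, 3), (3, 4), (5, 2)}.
Total count |C(F_7)_aff| = 8.


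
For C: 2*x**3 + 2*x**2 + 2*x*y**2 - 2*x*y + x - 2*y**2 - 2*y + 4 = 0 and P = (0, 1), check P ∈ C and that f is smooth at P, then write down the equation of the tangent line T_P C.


Tangent line at P: x - 6*y + 6 = 0.

Step 1: f(0, 1) = 0, so P lies on C.
Step 2: partial derivatives
  f_x(x, y) = 6*x**2 + 4*x + 2*y**2 - 2*y + 1, f_y(x, y) = 4*x*y - 2*x - 4*y - 2.
  f_x(P) = 1, f_y(P) = -6 (gradient nonzero, so P is smooth).
Step 3: tangent line at P: 1·(x − 0) + -6·(y − 1) = 0.
Expanding: x - 6*y + 6 = 0.


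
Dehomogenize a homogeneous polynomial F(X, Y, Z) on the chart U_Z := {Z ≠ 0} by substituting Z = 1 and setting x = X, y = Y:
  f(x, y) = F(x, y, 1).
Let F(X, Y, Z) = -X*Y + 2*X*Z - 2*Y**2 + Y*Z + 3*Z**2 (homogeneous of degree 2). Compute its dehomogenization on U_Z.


f(x, y) = -x*y + 2*x - 2*y**2 + y + 3

On U_Z we set Z = 1. Each monomial c·X^i·Y^j·Z^k in F becomes c·x^i·y^j·1^k = c·x^i·y^j.
Substituting Z = 1: F(X, Y, 1) = -x*y + 2*x - 2*y**2 + y + 3.
Note: deg(f) ≤ deg(F) = 2; strict inequality happens when F is divisible by Z (lost terms).


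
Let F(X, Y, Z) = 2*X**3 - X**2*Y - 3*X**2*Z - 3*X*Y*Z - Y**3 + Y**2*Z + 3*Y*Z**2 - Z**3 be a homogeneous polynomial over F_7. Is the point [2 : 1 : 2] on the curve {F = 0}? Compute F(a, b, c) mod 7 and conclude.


F(2,1,2) ≡ 2 (mod 7); P is NOT on the curve.

Evaluate F(2, 1, 2) term-by-term (mod 7).
  2*X**3 ↦ 2·8·1·1 = 16
  -X**2*Y ↦ -1·4·1·1 = -4
  -3*X**2*Z ↦ -3·4·1·2 = -24
  -3*X*Y*Z ↦ -3·2·1·2 = -12
  -Y**3 ↦ -1·1·1·1 = -1
  Y**2*Z ↦ 1·1·1·2 = 2
  3*Y*Z**2 ↦ 3·1·1·4 = 12
  -Z**3 ↦ -1·1·1·8 = -8
Sum: F(2, 1, 2) = (16) + (-4) + (-24) + (-12) + (-1) + (2) + (12) + (-8) = -19.
Reducing mod 7: -19 ≡ 2 (mod 7).
Since F(a, b, c) ≡ 2 ≠ 0 (mod 7), P does NOT lie on the curve.


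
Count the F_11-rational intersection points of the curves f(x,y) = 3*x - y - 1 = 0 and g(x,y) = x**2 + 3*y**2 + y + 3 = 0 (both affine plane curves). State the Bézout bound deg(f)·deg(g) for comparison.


Common zeros: ∅; count = 0; Bézout bound = 2.

deg(f) = 1, deg(g) = 2, so Bézout bound = 2.
Scan x ∈ F_11. For each x, list the y ∈ F_11 with f(x, y) ≡ 0 and those with g(x, y) ≡ 0 (mod 11); the common zeros in that column are the intersection.
  x = 0: f ≡ 0 at y ∈ {10}; g ≡ 0 at y ∈ {3, 4}; common: ∅.
  x = 1: f ≡ 0 at y ∈ {2}; g ≡ 0 at y ∈ ∅; common: ∅.
  x = 2: f ≡ 0 at y ∈ {5}; g ≡ 0 at y ∈ {1, 6}; common: ∅.
  x = 3: f ≡ 0 at y ∈ {8}; g ≡ 0 at y ∈ {9}; common: ∅.
  x = 4: f ≡ 0 at y ∈ {0}; g ≡ 0 at y ∈ {2, 5}; common: ∅.
  x = 5: f ≡ 0 at y ∈ {3}; g ≡ 0 at y ∈ ∅; common: ∅.
  x = 6: f ≡ 0 at y ∈ {6}; g ≡ 0 at y ∈ ∅; common: ∅.
  x = 7: f ≡ 0 at y ∈ {9}; g ≡ 0 at y ∈ {2, 5}; common: ∅.
  x = 8: f ≡ 0 at y ∈ {1}; g ≡ 0 at y ∈ {9}; common: ∅.
  x = 9: f ≡ 0 at y ∈ {4}; g ≡ 0 at y ∈ {1, 6}; common: ∅.
  x = 10: f ≡ 0 at y ∈ {7}; g ≡ 0 at y ∈ ∅; common: ∅.
Collecting: common zeros = ∅, so the count is 0.
Comparison with the Bézout bound: 0 ≤ 2 = deg(f)·deg(g), as expected for curves with no common component (the affine F_11-count falls short of the bound because intersections may lie at infinity, over extension fields, or carry multiplicity).


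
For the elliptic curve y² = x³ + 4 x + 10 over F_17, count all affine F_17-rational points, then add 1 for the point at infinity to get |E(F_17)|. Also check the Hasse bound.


Affine points = {(1, 7), (1, 10), (2, 3), (2, 14), (3, 7), (3, 10), (5, 6), (5, 11), (10, 8), (10, 9), (11, 5), (11, 12), (12, 1), (12, 16), (13, 7), (13, 10)}; affine count = 16; |E(F_17)| = 17.

Discriminant check: Δ ∝ 4a³ + 27b² = 4·4³ + 27·10² = 4·64 + 27·100 ≡ 15 (mod 17). Nonzero ⇒ E is nonsingular.
For each x ∈ F_17, compute rhs = x³ + 4·x + 10 mod 17, then count y ∈ F_17 with y² ≡ rhs.
  x = 0: rhs = 10, matching y values: none (0 points).
  x = 1: rhs = 15, matching y values: 7, 10 (2 points).
  x = 2: rhs = 9, matching y values: 3, 14 (2 points).
  x = 3: rhs = 15, matching y values: 7, 10 (2 points).
  x = 4: rhs = 5, matching y values: none (0 points).
  x = 5: rhs = 2, matching y values: 6, 11 (2 points).
  x = 6: rhs = 12, matching y values: none (0 points).
  x = 7: rhs = 7, matching y values: none (0 points).
  x = 8: rhs = 10, matching y values: none (0 points).
  x = 9: rhs = 10, matching y values: none (0 points).
  x = 10: rhs = 13, matching y values: 8, 9 (2 points).
  x = 11: rhs = 8, matching y values: 5, 12 (2 points).
  x = 12: rhs = 1, matching y values: 1, 16 (2 points).
  x = 13: rhs = 15, matching y values: 7, 10 (2 points).
  x = 14: rhs = 5, matching y values: none (0 points).
  x = 15: rhs = 11, matching y values: none (0 points).
  x = 16: rhs = 5, matching y values: none (0 points).
Total affine count: 16.
Full point count |E(F_17)| = 16 + 1 = 17.
Hasse bound: |17 − (17+1)| = |-1| = 1 ≤ 2√17 ≈ 8.2462 ✓.


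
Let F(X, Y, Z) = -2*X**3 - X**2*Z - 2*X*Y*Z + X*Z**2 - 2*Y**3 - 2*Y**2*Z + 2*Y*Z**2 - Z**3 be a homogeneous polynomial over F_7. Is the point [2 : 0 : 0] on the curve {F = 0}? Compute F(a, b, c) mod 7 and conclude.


F(2,0,0) ≡ 5 (mod 7); P is NOT on the curve.

Evaluate F(2, 0, 0) term-by-term (mod 7).
  -2*X**3 ↦ -2·8·1·1 = -16
  -X**2*Z ↦ -1·4·1·0 = 0
  -2*X*Y*Z ↦ -2·2·0·0 = 0
  X*Z**2 ↦ 1·2·1·0 = 0
  -2*Y**3 ↦ -2·1·0·1 = 0
  -2*Y**2*Z ↦ -2·1·0·0 = 0
  2*Y*Z**2 ↦ 2·1·0·0 = 0
  -Z**3 ↦ -1·1·1·0 = 0
Sum: F(2, 0, 0) = (-16) + (0) + (0) + (0) + (0) + (0) + (0) + (0) = -16.
Reducing mod 7: -16 ≡ 5 (mod 7).
Since F(a, b, c) ≡ 5 ≠ 0 (mod 7), P does NOT lie on the curve.


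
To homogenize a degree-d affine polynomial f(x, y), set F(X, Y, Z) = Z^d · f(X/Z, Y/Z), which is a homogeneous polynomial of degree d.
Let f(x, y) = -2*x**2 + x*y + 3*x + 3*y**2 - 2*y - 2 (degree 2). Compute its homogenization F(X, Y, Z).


F(X, Y, Z) = -2*X**2 + X*Y + 3*X*Z + 3*Y**2 - 2*Y*Z - 2*Z**2

deg(f) = 2.
Substitute x = X/Z, y = Y/Z into f, then multiply by Z^2.
  monomial -2·x^2·y^0 ↦ -2·X^2·Y^0·Z^0.
  monomial 1·x^1·y^1 ↦ 1·X^1·Y^1·Z^0.
  monomial 3·x^1·y^0 ↦ 3·X^1·Y^0·Z^1.
  monomial 3·x^0·y^2 ↦ 3·X^0·Y^2·Z^0.
  monomial -2·x^0·y^1 ↦ -2·X^0·Y^1·Z^1.
  monomial -2·x^0·y^0 ↦ -2·X^0·Y^0·Z^2.
Collecting: F(X, Y, Z) = -2*X**2 + X*Y + 3*X*Z + 3*Y**2 - 2*Y*Z - 2*Z**2.


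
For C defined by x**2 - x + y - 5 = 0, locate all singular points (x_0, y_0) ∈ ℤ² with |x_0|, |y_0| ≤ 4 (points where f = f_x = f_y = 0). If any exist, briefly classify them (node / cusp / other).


No singular points in the scanned grid; C is smooth there.

Compute partial derivatives:
  f_x = 2*x - 1.
  f_y = 1.
f_y = 1 is a nonzero constant, so f_y never vanishes: no point (x, y) can satisfy f = f_x = f_y = 0. In particular no (x, y) ∈ {−4, ..., 4}² is singular; the curve is smooth.


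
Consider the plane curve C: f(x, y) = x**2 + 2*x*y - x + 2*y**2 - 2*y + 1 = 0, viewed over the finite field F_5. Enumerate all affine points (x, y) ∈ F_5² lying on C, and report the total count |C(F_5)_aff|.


Affine F_5-points: {(0, 2), (0, 4), (2, 2), (3, 4)}; count = 4.

For each of the 25 pairs (x, y) ∈ F_5², evaluate f(x, y) mod 5. Record the zeros.
  x = 0: [0↦1, 1↦1, 2↦0, 3↦3, 4↦0]  zeros at y ∈ {2, 4}
  x = 1: [0↦1, 1↦3, 2↦4, 3↦4, 4↦3]  zeros at y ∈ ∅
  x = 2: [0↦3, 1↦2, 2↦0, 3↦2, 4↦3]  zeros at y ∈ {2}
  x = 3: [0↦2, 1↦3, 2↦3, 3↦2, 4↦0]  zeros at y ∈ {4}
  x = 4: [0↦3, 1↦1, 2↦3, 3↦4, 4↦4]  zeros at y ∈ ∅
Collecting zeros: affine points = {(0, 2), (0, 4), (2, 2), (3, 4)}.
Total count |C(F_5)_aff| = 4.


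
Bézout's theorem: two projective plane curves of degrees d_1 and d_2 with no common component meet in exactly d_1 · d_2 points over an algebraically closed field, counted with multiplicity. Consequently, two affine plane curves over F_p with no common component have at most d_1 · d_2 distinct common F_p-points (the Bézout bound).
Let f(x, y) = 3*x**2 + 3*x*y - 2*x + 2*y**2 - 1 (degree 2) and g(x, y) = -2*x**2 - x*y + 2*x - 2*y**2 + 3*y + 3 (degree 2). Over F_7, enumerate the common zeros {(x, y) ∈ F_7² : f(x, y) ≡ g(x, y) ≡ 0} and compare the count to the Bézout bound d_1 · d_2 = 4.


Common zeros: ∅; count = 0; Bézout bound = 4.

deg(f) = 2, deg(g) = 2, so Bézout bound = 4.
Scan x ∈ F_7. For each x, list the y ∈ F_7 with f(x, y) ≡ 0 and those with g(x, y) ≡ 0 (mod 7); the common zeros in that column are the intersection.
  x = 0: f ≡ 0 at y ∈ {2, 5}; g ≡ 0 at y ∈ ∅; common: ∅.
  x = 1: f ≡ 0 at y ∈ {0, 2}; g ≡ 0 at y ∈ {4}; common: ∅.
  x = 2: f ≡ 0 at y ∈ {0, 4}; g ≡ 0 at y ∈ {2}; common: ∅.
  x = 3: f ≡ 0 at y ∈ ∅; g ≡ 0 at y ∈ ∅; common: ∅.
  x = 4: f ≡ 0 at y ∈ {4}; g ≡ 0 at y ∈ {0, 3}; common: ∅.
  x = 5: f ≡ 0 at y ∈ {5}; g ≡ 0 at y ∈ {2, 4}; common: ∅.
  x = 6: f ≡ 0 at y ∈ ∅; g ≡ 0 at y ∈ {3, 6}; common: ∅.
Collecting: common zeros = ∅, so the count is 0.
Comparison with the Bézout bound: 0 ≤ 4 = deg(f)·deg(g), as expected for curves with no common component (the affine F_7-count falls short of the bound because intersections may lie at infinity, over extension fields, or carry multiplicity).


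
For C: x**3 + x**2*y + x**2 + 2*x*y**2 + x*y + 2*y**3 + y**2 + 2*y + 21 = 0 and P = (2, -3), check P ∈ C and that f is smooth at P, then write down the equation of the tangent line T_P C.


Tangent line at P: 19*x + 32*y + 58 = 0.

Step 1: f(2, -3) = 0, so P lies on C.
Step 2: partial derivatives
  f_x(x, y) = 3*x**2 + 2*x*y + 2*x + 2*y**2 + y, f_y(x, y) = x**2 + 4*x*y + x + 6*y**2 + 2*y + 2.
  f_x(P) = 19, f_y(P) = 32 (gradient nonzero, so P is smooth).
Step 3: tangent line at P: 19·(x − 2) + 32·(y − -3) = 0.
Expanding: 19*x + 32*y + 58 = 0.


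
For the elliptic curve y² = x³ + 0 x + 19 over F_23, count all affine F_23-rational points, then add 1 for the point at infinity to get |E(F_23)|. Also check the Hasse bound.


Affine points = {(2, 2), (2, 21), (3, 0), (5, 11), (5, 12), (8, 5), (8, 18), (9, 9), (9, 14), (11, 4), (11, 19), (13, 10), (13, 13), (14, 7), (14, 16), (15, 6), (15, 17), (18, 3), (18, 20), (19, 1), (19, 22), (22, 8), (22, 15)}; affine count = 23; |E(F_23)| = 24.

Discriminant check: Δ ∝ 4a³ + 27b² = 4·0³ + 27·19² = 4·0 + 27·361 ≡ 18 (mod 23). Nonzero ⇒ E is nonsingular.
For each x ∈ F_23, compute rhs = x³ + 0·x + 19 mod 23, then count y ∈ F_23 with y² ≡ rhs.
  x = 0: rhs = 19, matching y values: none (0 points).
  x = 1: rhs = 20, matching y values: none (0 points).
  x = 2: rhs = 4, matching y values: 2, 21 (2 points).
  x = 3: rhs = 0, matching y values: 0 (1 points).
  x = 4: rhs = 14, matching y values: none (0 points).
  x = 5: rhs = 6, matching y values: 11, 12 (2 points).
  x = 6: rhs = 5, matching y values: none (0 points).
  x = 7: rhs = 17, matching y values: none (0 points).
  x = 8: rhs = 2, matching y values: 5, 18 (2 points).
  x = 9: rhs = 12, matching y values: 9, 14 (2 points).
  x = 10: rhs = 7, matching y values: none (0 points).
  x = 11: rhs = 16, matching y values: 4, 19 (2 points).
  x = 12: rhs = 22, matching y values: none (0 points).
  x = 13: rhs = 8, matching y values: 10, 13 (2 points).
  x = 14: rhs = 3, matching y values: 7, 16 (2 points).
  x = 15: rhs = 13, matching y values: 6, 17 (2 points).
  x = 16: rhs = 21, matching y values: none (0 points).
  x = 17: rhs = 10, matching y values: none (0 points).
  x = 18: rhs = 9, matching y values: 3, 20 (2 points).
  x = 19: rhs = 1, matching y values: 1, 22 (2 points).
  x = 20: rhs = 15, matching y values: none (0 points).
  x = 21: rhs = 11, matching y values: none (0 points).
  x = 22: rhs = 18, matching y values: 8, 15 (2 points).
Total affine count: 23.
Full point count |E(F_23)| = 23 + 1 = 24.
Hasse bound: |24 − (23+1)| = |0| = 0 ≤ 2√23 ≈ 9.5917 ✓.


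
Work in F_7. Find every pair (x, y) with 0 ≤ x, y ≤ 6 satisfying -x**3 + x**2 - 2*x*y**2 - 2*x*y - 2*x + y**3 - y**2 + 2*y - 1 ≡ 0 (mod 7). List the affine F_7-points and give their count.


Affine F_7-points: {(0, 2), (1, 2), (1, 6), (3, 1), (4, 4), (5, 5)}; count = 6.

For each of the 49 pairs (x, y) ∈ F_7², evaluate f(x, y) mod 7. Record the zeros.
  x = 0: [0↦6, 1↦1, 2↦0, 3↦2, 4↦6, 5↦4, 6↦2]  zeros at y ∈ {2}
  x = 1: [0↦4, 1↦2, 2↦0, 3↦4, 4↦6, 5↦5, 6↦0]  zeros at y ∈ {2, 6}
  x = 2: [0↦5, 1↦6, 2↦3, 3↦2, 4↦2, 5↦2, 6↦1]  zeros at y ∈ ∅
  x = 3: [0↦3, 1↦0, 2↦3, 3↦4, 4↦2, 5↦3, 6↦6]  zeros at y ∈ {1}
  x = 4: [0↦6, 1↦6, 2↦1, 3↦4, 4↦0, 5↦2, 6↦2]  zeros at y ∈ {4}
  x = 5: [0↦1, 1↦4, 2↦5, 3↦3, 4↦4, 5↦0, 6↦4]  zeros at y ∈ {5}
  x = 6: [0↦3, 1↦2, 2↦2, 3↦2, 4↦1, 5↦5, 6↦6]  zeros at y ∈ ∅
Collecting zeros: affine points = {(0, 2), (1, 2), (1, 6), (3, 1), (4, 4), (5, 5)}.
Total count |C(F_7)_aff| = 6.


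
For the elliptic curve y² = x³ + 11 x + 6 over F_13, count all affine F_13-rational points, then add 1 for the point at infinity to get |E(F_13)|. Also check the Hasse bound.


Affine points = {(2, 6), (2, 7), (3, 1), (3, 12), (4, 6), (4, 7), (5, 2), (5, 11), (7, 6), (7, 7)}; affine count = 10; |E(F_13)| = 11.

Discriminant check: Δ ∝ 4a³ + 27b² = 4·11³ + 27·6² = 4·1331 + 27·36 ≡ 4 (mod 13). Nonzero ⇒ E is nonsingular.
For each x ∈ F_13, compute rhs = x³ + 11·x + 6 mod 13, then count y ∈ F_13 with y² ≡ rhs.
  x = 0: rhs = 6, matching y values: none (0 points).
  x = 1: rhs = 5, matching y values: none (0 points).
  x = 2: rhs = 10, matching y values: 6, 7 (2 points).
  x = 3: rhs = 1, matching y values: 1, 12 (2 points).
  x = 4: rhs = 10, matching y values: 6, 7 (2 points).
  x = 5: rhs = 4, matching y values: 2, 11 (2 points).
  x = 6: rhs = 2, matching y values: none (0 points).
  x = 7: rhs = 10, matching y values: 6, 7 (2 points).
  x = 8: rhs = 8, matching y values: none (0 points).
  x = 9: rhs = 2, matching y values: none (0 points).
  x = 10: rhs = 11, matching y values: none (0 points).
  x = 11: rhs = 2, matching y values: none (0 points).
  x = 12: rhs = 7, matching y values: none (0 points).
Total affine count: 10.
Full point count |E(F_13)| = 10 + 1 = 11.
Hasse bound: |11 − (13+1)| = |-3| = 3 ≤ 2√13 ≈ 7.2111 ✓.


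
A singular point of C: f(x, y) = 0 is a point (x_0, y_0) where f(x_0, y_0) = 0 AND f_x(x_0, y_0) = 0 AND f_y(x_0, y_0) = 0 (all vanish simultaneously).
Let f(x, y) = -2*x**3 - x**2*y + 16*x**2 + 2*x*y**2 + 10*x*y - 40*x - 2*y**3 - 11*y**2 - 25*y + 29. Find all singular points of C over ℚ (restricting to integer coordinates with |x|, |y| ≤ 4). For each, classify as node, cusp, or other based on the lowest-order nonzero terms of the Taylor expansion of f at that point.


Singular points: {(3, -1)}; classification: node.

Compute partial derivatives:
  f_x = -6*x**2 - 2*x*y + 32*x + 2*y**2 + 10*y - 40.
  f_y = -x**2 + 4*x*y + 10*x - 6*y**2 - 22*y - 25.
Scan x_0 ∈ {−4, ..., 4}. For each x_0, f_y(x_0, y) is a polynomial in y; find its integer roots y ∈ {−4, ..., 4}, then test f_x and f at those candidates.
  x = -4: f_y(-4, y) = -6*y**2 - 38*y - 81; no integer root y with |y| ≤ 4.
  x = -3: f_y(-3, y) = -6*y**2 - 34*y - 64; no integer root y with |y| ≤ 4.
  x = -2: f_y(-2, y) = -6*y**2 - 30*y - 49; no integer root y with |y| ≤ 4.
  x = -1: f_y(-1, y) = -6*y**2 - 26*y - 36; no integer root y with |y| ≤ 4.
  x = 0: f_y(0, y) = -6*y**2 - 22*y - 25; no integer root y with |y| ≤ 4.
  x = 1: f_y(1, y) = -6*y**2 - 18*y - 16; no integer root y with |y| ≤ 4.
  x = 2: f_y(2, y) = -6*y**2 - 14*y - 9; no integer root y with |y| ≤ 4.
  x = 3: f_y(3, y) = -6*y**2 - 10*y - 4; vanishes at y ∈ {-1}. (3, -1): f_x = 0, f = 0 — SINGULAR.
  x = 4: f_y(4, y) = -6*y**2 - 6*y - 1; no integer root y with |y| ≤ 4.
Only singular point on the grid: (3, -1).
Classify: substitute x = 3 + u, y = -1 + v and expand: f = -2*u**3 - u**2*v - u**2 + 2*u*v**2 - 2*v**3 + v**2.
No constant or linear terms (consistent with a singular point). Quadratic part: -u**2 + v**2. Cubic part: -2*u**3 - u**2*v + 2*u*v**2 - 2*v**3.
The quadratic part v**2 - u**2 = (v − u)(v + u) splits into two distinct linear factors, so there are two distinct tangent lines y − -1 = ±(x − 3) — this is a node (ordinary double point).
Classification: node.


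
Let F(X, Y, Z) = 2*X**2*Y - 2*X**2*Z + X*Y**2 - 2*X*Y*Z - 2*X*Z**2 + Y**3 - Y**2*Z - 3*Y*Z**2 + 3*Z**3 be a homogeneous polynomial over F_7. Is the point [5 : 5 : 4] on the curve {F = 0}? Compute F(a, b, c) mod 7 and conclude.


F(5,5,4) ≡ 2 (mod 7); P is NOT on the curve.

Evaluate F(5, 5, 4) term-by-term (mod 7).
  2*X**2*Y ↦ 2·25·5·1 = 250
  -2*X**2*Z ↦ -2·25·1·4 = -200
  X*Y**2 ↦ 1·5·25·1 = 125
  -2*X*Y*Z ↦ -2·5·5·4 = -200
  -2*X*Z**2 ↦ -2·5·1·16 = -160
  Y**3 ↦ 1·1·125·1 = 125
  -Y**2*Z ↦ -1·1·25·4 = -100
  -3*Y*Z**2 ↦ -3·1·5·16 = -240
  3*Z**3 ↦ 3·1·1·64 = 192
Sum: F(5, 5, 4) = (250) + (-200) + (125) + (-200) + (-160) + (125) + (-100) + (-240) + (192) = -208.
Reducing mod 7: -208 ≡ 2 (mod 7).
Since F(a, b, c) ≡ 2 ≠ 0 (mod 7), P does NOT lie on the curve.


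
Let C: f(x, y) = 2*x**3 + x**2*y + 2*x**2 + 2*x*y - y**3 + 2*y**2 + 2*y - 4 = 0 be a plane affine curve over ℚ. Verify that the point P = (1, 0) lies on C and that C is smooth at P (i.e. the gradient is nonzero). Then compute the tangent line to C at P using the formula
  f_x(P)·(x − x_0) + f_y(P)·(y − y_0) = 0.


Tangent line at P: 10*x + 5*y - 10 = 0.

Step 1: f(1, 0) = 0, so P lies on C.
Step 2: partial derivatives
  f_x(x, y) = 6*x**2 + 2*x*y + 4*x + 2*y, f_y(x, y) = x**2 + 2*x - 3*y**2 + 4*y + 2.
  f_x(P) = 10, f_y(P) = 5 (gradient nonzero, so P is smooth).
Step 3: tangent line at P: 10·(x − 1) + 5·(y − 0) = 0.
Expanding: 10*x + 5*y - 10 = 0.


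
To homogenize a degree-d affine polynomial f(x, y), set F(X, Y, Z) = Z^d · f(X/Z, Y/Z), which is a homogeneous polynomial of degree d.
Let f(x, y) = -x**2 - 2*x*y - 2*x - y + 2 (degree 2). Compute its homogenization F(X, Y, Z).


F(X, Y, Z) = -X**2 - 2*X*Y - 2*X*Z - Y*Z + 2*Z**2

deg(f) = 2.
Substitute x = X/Z, y = Y/Z into f, then multiply by Z^2.
  monomial -1·x^2·y^0 ↦ -1·X^2·Y^0·Z^0.
  monomial -2·x^1·y^1 ↦ -2·X^1·Y^1·Z^0.
  monomial -2·x^1·y^0 ↦ -2·X^1·Y^0·Z^1.
  monomial -1·x^0·y^1 ↦ -1·X^0·Y^1·Z^1.
  monomial 2·x^0·y^0 ↦ 2·X^0·Y^0·Z^2.
Collecting: F(X, Y, Z) = -X**2 - 2*X*Y - 2*X*Z - Y*Z + 2*Z**2.


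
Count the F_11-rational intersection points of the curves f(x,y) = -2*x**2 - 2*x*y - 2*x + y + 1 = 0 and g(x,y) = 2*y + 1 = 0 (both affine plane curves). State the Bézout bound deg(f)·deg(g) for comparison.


Common zeros: {(7, 5), (9, 5)}; count = 2; Bézout bound = 2.

deg(f) = 2, deg(g) = 1, so Bézout bound = 2.
Scan x ∈ F_11. For each x, list the y ∈ F_11 with f(x, y) ≡ 0 and those with g(x, y) ≡ 0 (mod 11); the common zeros in that column are the intersection.
  x = 0: f ≡ 0 at y ∈ {10}; g ≡ 0 at y ∈ {5}; common: ∅.
  x = 1: f ≡ 0 at y ∈ {8}; g ≡ 0 at y ∈ {5}; common: ∅.
  x = 2: f ≡ 0 at y ∈ {0}; g ≡ 0 at y ∈ {5}; common: ∅.
  x = 3: f ≡ 0 at y ∈ {2}; g ≡ 0 at y ∈ {5}; common: ∅.
  x = 4: f ≡ 0 at y ∈ {7}; g ≡ 0 at y ∈ {5}; common: ∅.
  x = 5: f ≡ 0 at y ∈ {2}; g ≡ 0 at y ∈ {5}; common: ∅.
  x = 6: f ≡ 0 at y ∈ ∅; g ≡ 0 at y ∈ {5}; common: ∅.
  x = 7: f ≡ 0 at y ∈ {5}; g ≡ 0 at y ∈ {5}; common: {5}.
  x = 8: f ≡ 0 at y ∈ {0}; g ≡ 0 at y ∈ {5}; common: ∅.
  x = 9: f ≡ 0 at y ∈ {5}; g ≡ 0 at y ∈ {5}; common: {5}.
  x = 10: f ≡ 0 at y ∈ {7}; g ≡ 0 at y ∈ {5}; common: ∅.
Collecting: common zeros = {(7, 5), (9, 5)}, so the count is 2.
Comparison with the Bézout bound: 2 ≤ 2 = deg(f)·deg(g), as expected for curves with no common component (the bound is attained).


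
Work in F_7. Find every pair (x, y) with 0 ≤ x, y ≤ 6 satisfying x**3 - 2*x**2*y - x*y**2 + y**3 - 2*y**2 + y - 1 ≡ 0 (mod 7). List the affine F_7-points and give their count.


Affine F_7-points: {(0, 4), (1, 0), (2, 0), (2, 4), (4, 0), (6, 2), (6, 4)}; count = 7.

For each of the 49 pairs (x, y) ∈ F_7², evaluate f(x, y) mod 7. Record the zeros.
  x = 0: [0↦6, 1↦6, 2↦1, 3↦4, 4↦0, 5↦2, 6↦2]  zeros at y ∈ {4}
  x = 1: [0↦0, 1↦4, 2↦1, 3↦4, 4↦5, 5↦3, 6↦4]  zeros at y ∈ {0}
  x = 2: [0↦0, 1↦4, 2↦6, 3↦5, 4↦0, 5↦4, 6↦2]  zeros at y ∈ {0, 4}
  x = 3: [0↦5, 1↦5, 2↦1, 3↦6, 4↦5, 5↦4, 6↦2]  zeros at y ∈ ∅
  x = 4: [0↦0, 1↦6, 2↦6, 3↦6, 4↦5, 5↦2, 6↦3]  zeros at y ∈ {0}
  x = 5: [0↦5, 1↦6, 2↦6, 3↦4, 4↦6, 5↦4, 6↦4]  zeros at y ∈ ∅
  x = 6: [0↦5, 1↦4, 2↦0, 3↦6, 4↦0, 5↦2, 6↦4]  zeros at y ∈ {2, 4}
Collecting zeros: affine points = {(0, 4), (1, 0), (2, 0), (2, 4), (4, 0), (6, 2), (6, 4)}.
Total count |C(F_7)_aff| = 7.


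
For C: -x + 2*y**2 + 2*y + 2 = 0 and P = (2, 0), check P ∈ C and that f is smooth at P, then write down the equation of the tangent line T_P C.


Tangent line at P: -x + 2*y + 2 = 0.

Step 1: f(2, 0) = 0, so P lies on C.
Step 2: partial derivatives
  f_x(x, y) = -1, f_y(x, y) = 4*y + 2.
  f_x(P) = -1, f_y(P) = 2 (gradient nonzero, so P is smooth).
Step 3: tangent line at P: -1·(x − 2) + 2·(y − 0) = 0.
Expanding: -x + 2*y + 2 = 0.


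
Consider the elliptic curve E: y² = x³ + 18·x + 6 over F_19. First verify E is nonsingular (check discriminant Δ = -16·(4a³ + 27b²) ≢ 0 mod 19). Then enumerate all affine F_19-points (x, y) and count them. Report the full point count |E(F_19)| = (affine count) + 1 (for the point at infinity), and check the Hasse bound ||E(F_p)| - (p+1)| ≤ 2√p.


Affine points = {(0, 5), (0, 14), (1, 5), (1, 14), (3, 7), (3, 12), (4, 3), (4, 16), (6, 8), (6, 11), (7, 0), (8, 4), (8, 15), (9, 2), (9, 17), (13, 9), (13, 10), (14, 0), (16, 1), (16, 18), (17, 0), (18, 5), (18, 14)}; affine count = 23; |E(F_19)| = 24.

Discriminant check: Δ ∝ 4a³ + 27b² = 4·18³ + 27·6² = 4·5832 + 27·36 ≡ 18 (mod 19). Nonzero ⇒ E is nonsingular.
For each x ∈ F_19, compute rhs = x³ + 18·x + 6 mod 19, then count y ∈ F_19 with y² ≡ rhs.
  x = 0: rhs = 6, matching y values: 5, 14 (2 points).
  x = 1: rhs = 6, matching y values: 5, 14 (2 points).
  x = 2: rhs = 12, matching y values: none (0 points).
  x = 3: rhs = 11, matching y values: 7, 12 (2 points).
  x = 4: rhs = 9, matching y values: 3, 16 (2 points).
  x = 5: rhs = 12, matching y values: none (0 points).
  x = 6: rhs = 7, matching y values: 8, 11 (2 points).
  x = 7: rhs = 0, matching y values: 0 (1 points).
  x = 8: rhs = 16, matching y values: 4, 15 (2 points).
  x = 9: rhs = 4, matching y values: 2, 17 (2 points).
  x = 10: rhs = 8, matching y values: none (0 points).
  x = 11: rhs = 15, matching y values: none (0 points).
  x = 12: rhs = 12, matching y values: none (0 points).
  x = 13: rhs = 5, matching y values: 9, 10 (2 points).
  x = 14: rhs = 0, matching y values: 0 (1 points).
  x = 15: rhs = 3, matching y values: none (0 points).
  x = 16: rhs = 1, matching y values: 1, 18 (2 points).
  x = 17: rhs = 0, matching y values: 0 (1 points).
  x = 18: rhs = 6, matching y values: 5, 14 (2 points).
Total affine count: 23.
Full point count |E(F_19)| = 23 + 1 = 24.
Hasse bound: |24 − (19+1)| = |4| = 4 ≤ 2√19 ≈ 8.7178 ✓.


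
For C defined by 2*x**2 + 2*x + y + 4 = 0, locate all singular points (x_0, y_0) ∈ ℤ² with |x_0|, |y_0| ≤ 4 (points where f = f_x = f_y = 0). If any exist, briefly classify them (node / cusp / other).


No singular points in the scanned grid; C is smooth there.

Compute partial derivatives:
  f_x = 4*x + 2.
  f_y = 1.
f_y = 1 is a nonzero constant, so f_y never vanishes: no point (x, y) can satisfy f = f_x = f_y = 0. In particular no (x, y) ∈ {−4, ..., 4}² is singular; the curve is smooth.


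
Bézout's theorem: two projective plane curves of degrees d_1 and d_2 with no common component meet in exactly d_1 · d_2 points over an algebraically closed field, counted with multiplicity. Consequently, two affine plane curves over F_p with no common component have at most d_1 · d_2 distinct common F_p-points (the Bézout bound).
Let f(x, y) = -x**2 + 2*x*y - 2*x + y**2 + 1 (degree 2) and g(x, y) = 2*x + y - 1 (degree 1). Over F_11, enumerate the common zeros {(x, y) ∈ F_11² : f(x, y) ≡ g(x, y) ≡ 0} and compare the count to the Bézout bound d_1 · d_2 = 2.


Common zeros: ∅; count = 0; Bézout bound = 2.

deg(f) = 2, deg(g) = 1, so Bézout bound = 2.
Scan x ∈ F_11. For each x, list the y ∈ F_11 with f(x, y) ≡ 0 and those with g(x, y) ≡ 0 (mod 11); the common zeros in that column are the intersection.
  x = 0: f ≡ 0 at y ∈ ∅; g ≡ 0 at y ∈ {1}; common: ∅.
  x = 1: f ≡ 0 at y ∈ {4, 5}; g ≡ 0 at y ∈ {10}; common: ∅.
  x = 2: f ≡ 0 at y ∈ {9}; g ≡ 0 at y ∈ {8}; common: ∅.
  x = 3: f ≡ 0 at y ∈ {7, 9}; g ≡ 0 at y ∈ {6}; common: ∅.
  x = 4: f ≡ 0 at y ∈ ∅; g ≡ 0 at y ∈ {4}; common: ∅.
  x = 5: f ≡ 0 at y ∈ {4, 8}; g ≡ 0 at y ∈ {2}; common: ∅.
  x = 6: f ≡ 0 at y ∈ ∅; g ≡ 0 at y ∈ {0}; common: ∅.
  x = 7: f ≡ 0 at y ∈ {3, 5}; g ≡ 0 at y ∈ {9}; common: ∅.
  x = 8: f ≡ 0 at y ∈ {3}; g ≡ 0 at y ∈ {7}; common: ∅.
  x = 9: f ≡ 0 at y ∈ {7, 8}; g ≡ 0 at y ∈ {5}; common: ∅.
  x = 10: f ≡ 0 at y ∈ ∅; g ≡ 0 at y ∈ {3}; common: ∅.
Collecting: common zeros = ∅, so the count is 0.
Comparison with the Bézout bound: 0 ≤ 2 = deg(f)·deg(g), as expected for curves with no common component (the affine F_11-count falls short of the bound because intersections may lie at infinity, over extension fields, or carry multiplicity).


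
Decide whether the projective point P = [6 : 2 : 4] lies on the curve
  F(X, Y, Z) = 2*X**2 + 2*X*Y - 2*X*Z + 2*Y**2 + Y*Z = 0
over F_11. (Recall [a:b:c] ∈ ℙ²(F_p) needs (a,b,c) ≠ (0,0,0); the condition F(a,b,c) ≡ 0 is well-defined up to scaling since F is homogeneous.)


F(6,2,4) ≡ 9 (mod 11); P is NOT on the curve.

Evaluate F(6, 2, 4) term-by-term (mod 11).
  2*X**2 ↦ 2·36·1·1 = 72
  2*X*Y ↦ 2·6·2·1 = 24
  -2*X*Z ↦ -2·6·1·4 = -48
  2*Y**2 ↦ 2·1·4·1 = 8
  Y*Z ↦ 1·1·2·4 = 8
Sum: F(6, 2, 4) = (72) + (24) + (-48) + (8) + (8) = 64.
Reducing mod 11: 64 ≡ 9 (mod 11).
Since F(a, b, c) ≡ 9 ≠ 0 (mod 11), P does NOT lie on the curve.


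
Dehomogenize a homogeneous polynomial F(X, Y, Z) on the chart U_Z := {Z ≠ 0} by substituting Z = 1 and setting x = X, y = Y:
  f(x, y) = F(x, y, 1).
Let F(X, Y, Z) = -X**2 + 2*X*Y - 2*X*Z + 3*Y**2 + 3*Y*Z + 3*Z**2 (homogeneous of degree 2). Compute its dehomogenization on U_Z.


f(x, y) = -x**2 + 2*x*y - 2*x + 3*y**2 + 3*y + 3

On U_Z we set Z = 1. Each monomial c·X^i·Y^j·Z^k in F becomes c·x^i·y^j·1^k = c·x^i·y^j.
Substituting Z = 1: F(X, Y, 1) = -x**2 + 2*x*y - 2*x + 3*y**2 + 3*y + 3.
Note: deg(f) ≤ deg(F) = 2; strict inequality happens when F is divisible by Z (lost terms).


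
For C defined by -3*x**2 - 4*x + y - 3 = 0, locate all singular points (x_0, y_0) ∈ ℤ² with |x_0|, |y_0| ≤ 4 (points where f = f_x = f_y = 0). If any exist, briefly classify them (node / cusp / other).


No singular points in the scanned grid; C is smooth there.

Compute partial derivatives:
  f_x = -6*x - 4.
  f_y = 1.
f_y = 1 is a nonzero constant, so f_y never vanishes: no point (x, y) can satisfy f = f_x = f_y = 0. In particular no (x, y) ∈ {−4, ..., 4}² is singular; the curve is smooth.


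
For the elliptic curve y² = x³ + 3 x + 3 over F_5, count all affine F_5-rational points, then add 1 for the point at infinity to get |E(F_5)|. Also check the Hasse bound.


Affine points = {(3, 2), (3, 3), (4, 2), (4, 3)}; affine count = 4; |E(F_5)| = 5.

Discriminant check: Δ ∝ 4a³ + 27b² = 4·3³ + 27·3² = 4·27 + 27·9 ≡ 1 (mod 5). Nonzero ⇒ E is nonsingular.
For each x ∈ F_5, compute rhs = x³ + 3·x + 3 mod 5, then count y ∈ F_5 with y² ≡ rhs.
  x = 0: rhs = 3, matching y values: none (0 points).
  x = 1: rhs = 2, matching y values: none (0 points).
  x = 2: rhs = 2, matching y values: none (0 points).
  x = 3: rhs = 4, matching y values: 2, 3 (2 points).
  x = 4: rhs = 4, matching y values: 2, 3 (2 points).
Total affine count: 4.
Full point count |E(F_5)| = 4 + 1 = 5.
Hasse bound: |5 − (5+1)| = |-1| = 1 ≤ 2√5 ≈ 4.4721 ✓.


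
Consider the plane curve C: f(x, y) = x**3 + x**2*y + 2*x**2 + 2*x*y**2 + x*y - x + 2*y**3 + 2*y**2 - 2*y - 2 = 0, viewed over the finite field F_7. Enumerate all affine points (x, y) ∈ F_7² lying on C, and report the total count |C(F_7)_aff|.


Affine F_7-points: {(0, 1), (0, 6), (1, 0), (1, 5), (2, 4), (3, 3), (3, 4), (4, 2), (5, 0), (5, 1), (6, 0), (6, 1), (6, 6)}; count = 13.

For each of the 49 pairs (x, y) ∈ F_7², evaluate f(x, y) mod 7. Record the zeros.
  x = 0: [0↦5, 1↦0, 2↦4, 3↦1, 4↦3, 5↦1, 6↦0]  zeros at y ∈ {1, 6}
  x = 1: [0↦0, 1↦6, 2↦4, 3↦6, 4↦3, 5↦0, 6↦2]  zeros at y ∈ {0, 5}
  x = 2: [0↦5, 1↦3, 2↦4, 3↦6, 4↦0, 5↦5, 6↦5]  zeros at y ∈ {4}
  x = 3: [0↦5, 1↦4, 2↦3, 3↦0, 4↦0, 5↦1, 6↦1]  zeros at y ∈ {3, 4}
  x = 4: [0↦6, 1↦1, 2↦0, 3↦1, 4↦2, 5↦1, 6↦3]  zeros at y ∈ {2}
  x = 5: [0↦0, 1↦0, 2↦1, 3↦1, 4↦5, 5↦4, 6↦3]  zeros at y ∈ {0, 1}
  x = 6: [0↦0, 1↦0, 2↦5, 3↦6, 4↦1, 5↦2, 6↦0]  zeros at y ∈ {0, 1, 6}
Collecting zeros: affine points = {(0, 1), (0, 6), (1, 0), (1, 5), (2, 4), (3, 3), (3, 4), (4, 2), (5, 0), (5, 1), (6, 0), (6, 1), (6, 6)}.
Total count |C(F_7)_aff| = 13.


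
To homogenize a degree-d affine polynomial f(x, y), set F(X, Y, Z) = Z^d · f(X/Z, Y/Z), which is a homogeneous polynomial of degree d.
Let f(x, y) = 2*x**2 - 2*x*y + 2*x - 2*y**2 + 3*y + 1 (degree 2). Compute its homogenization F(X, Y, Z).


F(X, Y, Z) = 2*X**2 - 2*X*Y + 2*X*Z - 2*Y**2 + 3*Y*Z + Z**2

deg(f) = 2.
Substitute x = X/Z, y = Y/Z into f, then multiply by Z^2.
  monomial 2·x^2·y^0 ↦ 2·X^2·Y^0·Z^0.
  monomial -2·x^1·y^1 ↦ -2·X^1·Y^1·Z^0.
  monomial 2·x^1·y^0 ↦ 2·X^1·Y^0·Z^1.
  monomial -2·x^0·y^2 ↦ -2·X^0·Y^2·Z^0.
  monomial 3·x^0·y^1 ↦ 3·X^0·Y^1·Z^1.
  monomial 1·x^0·y^0 ↦ 1·X^0·Y^0·Z^2.
Collecting: F(X, Y, Z) = 2*X**2 - 2*X*Y + 2*X*Z - 2*Y**2 + 3*Y*Z + Z**2.


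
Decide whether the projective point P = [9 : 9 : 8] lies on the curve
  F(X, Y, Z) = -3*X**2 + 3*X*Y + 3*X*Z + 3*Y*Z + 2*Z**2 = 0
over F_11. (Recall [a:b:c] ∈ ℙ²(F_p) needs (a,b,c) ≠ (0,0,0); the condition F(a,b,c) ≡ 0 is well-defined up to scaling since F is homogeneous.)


F(9,9,8) ≡ 10 (mod 11); P is NOT on the curve.

Evaluate F(9, 9, 8) term-by-term (mod 11).
  -3*X**2 ↦ -3·81·1·1 = -243
  3*X*Y ↦ 3·9·9·1 = 243
  3*X*Z ↦ 3·9·1·8 = 216
  3*Y*Z ↦ 3·1·9·8 = 216
  2*Z**2 ↦ 2·1·1·64 = 128
Sum: F(9, 9, 8) = (-243) + (243) + (216) + (216) + (128) = 560.
Reducing mod 11: 560 ≡ 10 (mod 11).
Since F(a, b, c) ≡ 10 ≠ 0 (mod 11), P does NOT lie on the curve.
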